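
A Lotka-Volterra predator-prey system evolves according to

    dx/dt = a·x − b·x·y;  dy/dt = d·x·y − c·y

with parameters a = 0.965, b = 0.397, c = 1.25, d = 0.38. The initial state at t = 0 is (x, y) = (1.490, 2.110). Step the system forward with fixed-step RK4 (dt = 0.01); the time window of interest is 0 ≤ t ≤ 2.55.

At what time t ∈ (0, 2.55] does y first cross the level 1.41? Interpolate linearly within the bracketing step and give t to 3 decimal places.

t = 0.630

t=0.000: state=(1.490, 2.110)
step 1 (dt=0.01): k1=(0.190, -1.443), k2=(0.194, -1.437), k3=(0.194, -1.437), k4=(0.198, -1.431); state += dt/6·(k1+2k2+2k3+k4)
t=0.010: state=(1.492, 2.096)
t=0.020: state=(1.494, 2.081)
t=0.030: state=(1.496, 2.067)
continuing one RK4 step at a time; state shown every 10 steps (Δt=0.1):
t=0.100: state=(1.513, 1.971)
t=0.200: state=(1.545, 1.844)
t=0.300: state=(1.585, 1.727)
t=0.400: state=(1.634, 1.620)
t=0.500: state=(1.690, 1.523)
t=0.600: state=(1.756, 1.435)
t=0.630: state=(1.777, 1.410)
next step: t=0.640: state=(1.784, 1.402) — y has crossed 1.41
linear interpolation between t=0.630 (1.41003) and t=0.640 (1.40197) → t≈0.630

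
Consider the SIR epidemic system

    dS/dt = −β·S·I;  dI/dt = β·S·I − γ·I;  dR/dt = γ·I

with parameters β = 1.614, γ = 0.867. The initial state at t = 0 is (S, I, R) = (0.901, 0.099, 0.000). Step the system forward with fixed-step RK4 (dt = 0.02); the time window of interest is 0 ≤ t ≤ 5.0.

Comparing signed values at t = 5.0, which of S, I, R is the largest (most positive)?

t=0.000: state=(0.901, 0.099, 0.000)
step 1 (dt=0.02): k1=(-0.144, 0.058, 0.086), k2=(-0.145, 0.058, 0.086), k3=(-0.145, 0.058, 0.086), k4=(-0.145, 0.058, 0.087); state += dt/6·(k1+2k2+2k3+k4)
t=0.020: state=(0.898, 0.100, 0.002)
t=0.040: state=(0.895, 0.101, 0.003)
t=0.060: state=(0.892, 0.103, 0.005)
continuing one RK4 step at a time; state shown every 10 steps (Δt=0.2):
t=0.200: state=(0.871, 0.111, 0.018)
t=0.400: state=(0.839, 0.123, 0.038)
t=0.600: state=(0.805, 0.135, 0.061)
t=0.800: state=(0.769, 0.146, 0.085)
t=1.000: state=(0.732, 0.156, 0.111)
t=1.200: state=(0.695, 0.165, 0.139)
t=1.400: state=(0.658, 0.173, 0.169)
t=1.600: state=(0.622, 0.179, 0.199)
t=1.800: state=(0.587, 0.183, 0.231)
t=2.000: state=(0.553, 0.185, 0.262)
t=2.200: state=(0.521, 0.185, 0.295)
t=2.400: state=(0.491, 0.183, 0.326)
t=2.600: state=(0.463, 0.179, 0.358)
t=2.800: state=(0.437, 0.174, 0.389)
t=3.000: state=(0.414, 0.168, 0.418)
t=3.200: state=(0.392, 0.161, 0.447)
t=3.400: state=(0.373, 0.153, 0.474)
t=3.600: state=(0.355, 0.145, 0.500)
t=3.800: state=(0.340, 0.136, 0.524)
t=4.000: state=(0.325, 0.128, 0.547)
t=4.200: state=(0.313, 0.119, 0.568)
t=4.400: state=(0.301, 0.110, 0.588)
t=4.600: state=(0.291, 0.102, 0.607)
t=4.800: state=(0.282, 0.094, 0.624)
t=5.000: state=(0.274, 0.087, 0.639)
compare at T: S=0.274, I=0.087, R=0.639

largest component: R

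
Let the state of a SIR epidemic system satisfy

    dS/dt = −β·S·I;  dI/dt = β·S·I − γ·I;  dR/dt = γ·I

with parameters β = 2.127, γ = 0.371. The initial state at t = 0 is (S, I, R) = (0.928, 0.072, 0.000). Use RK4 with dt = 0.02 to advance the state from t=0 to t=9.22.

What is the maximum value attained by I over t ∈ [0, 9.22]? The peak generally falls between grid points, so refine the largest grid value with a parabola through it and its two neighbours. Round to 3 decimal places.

t=0.000: state=(0.928, 0.072, 0.000)
step 1 (dt=0.02): k1=(-0.142, 0.115, 0.027), k2=(-0.144, 0.117, 0.027), k3=(-0.144, 0.117, 0.027), k4=(-0.146, 0.119, 0.028); state += dt/6·(k1+2k2+2k3+k4)
t=0.020: state=(0.925, 0.074, 0.001)
t=0.040: state=(0.922, 0.077, 0.001)
t=0.060: state=(0.919, 0.079, 0.002)
continuing one RK4 step at a time; state shown every 25 steps (Δt=0.5):
t=0.500: state=(0.827, 0.153, 0.020)
t=1.000: state=(0.659, 0.282, 0.060)
t=1.500: state=(0.452, 0.422, 0.125)
t=2.000: state=(0.273, 0.514, 0.213)
t=2.500: state=(0.156, 0.533, 0.311)
t=3.000: state=(0.089, 0.503, 0.408)
t=3.500: state=(0.054, 0.450, 0.496)
t=4.000: state=(0.034, 0.391, 0.574)
t=4.500: state=(0.023, 0.335, 0.642)
t=5.000: state=(0.017, 0.284, 0.699)
t=5.500: state=(0.013, 0.240, 0.748)
t=6.000: state=(0.010, 0.202, 0.788)
t=6.500: state=(0.008, 0.169, 0.823)
t=7.000: state=(0.007, 0.142, 0.851)
t=7.500: state=(0.006, 0.118, 0.875)
t=8.000: state=(0.005, 0.099, 0.896)
t=8.500: state=(0.005, 0.083, 0.912)
t=9.000: state=(0.005, 0.069, 0.926)
t=9.220: state=(0.004, 0.064, 0.932)
largest grid value and its neighbours: I(2.380)=0.53397, I(2.400)=0.53402, I(2.420)=0.53397
parabola through these three points peaks at t≈2.400 with I≈0.53402

max I = 0.534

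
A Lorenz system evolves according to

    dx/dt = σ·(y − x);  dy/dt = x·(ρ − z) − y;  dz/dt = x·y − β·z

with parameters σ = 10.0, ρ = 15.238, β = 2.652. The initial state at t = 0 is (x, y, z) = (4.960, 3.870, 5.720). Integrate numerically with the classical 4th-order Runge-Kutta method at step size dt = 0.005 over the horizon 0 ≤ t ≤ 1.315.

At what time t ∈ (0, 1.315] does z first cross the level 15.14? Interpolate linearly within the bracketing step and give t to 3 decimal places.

t=0.000: state=(4.960, 3.870, 5.720)
step 1 (dt=0.005): k1=(-10.900, 43.339, 4.026), k2=(-9.544, 42.922, 4.428), k3=(-9.588, 42.950, 4.434), k4=(-8.273, 42.559, 4.836); state += dt/6·(k1+2k2+2k3+k4)
t=0.005: state=(4.912, 4.085, 5.742)
t=0.010: state=(4.877, 4.296, 5.768)
t=0.015: state=(4.854, 4.504, 5.799)
continuing one RK4 step at a time; state shown every 10 steps (Δt=0.05):
t=0.050: state=(4.971, 5.906, 6.136)
t=0.100: state=(5.757, 7.864, 7.102)
t=0.150: state=(6.992, 9.741, 8.863)
t=0.200: state=(8.401, 11.161, 11.573)
t=0.250: state=(9.601, 11.471, 14.986)
next step: t=0.255: state=(9.691, 11.418, 15.337) — z has crossed 15.14
linear interpolation between t=0.250 (14.98584) and t=0.255 (15.33685) → t≈0.252

t = 0.252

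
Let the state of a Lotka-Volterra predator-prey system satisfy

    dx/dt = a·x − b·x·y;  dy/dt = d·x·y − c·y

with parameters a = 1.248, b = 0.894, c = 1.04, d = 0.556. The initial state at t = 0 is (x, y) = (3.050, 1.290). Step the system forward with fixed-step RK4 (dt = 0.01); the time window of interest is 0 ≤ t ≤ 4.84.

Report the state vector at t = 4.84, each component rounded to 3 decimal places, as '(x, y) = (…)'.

t=0.000: state=(3.050, 1.290)
step 1 (dt=0.01): k1=(0.289, 0.846), k2=(0.278, 0.850), k3=(0.277, 0.850), k4=(0.266, 0.854); state += dt/6·(k1+2k2+2k3+k4)
t=0.010: state=(3.053, 1.298)
t=0.020: state=(3.055, 1.307)
t=0.030: state=(3.058, 1.316)
continuing one RK4 step at a time; state shown every 20 steps (Δt=0.2):
t=0.200: state=(3.059, 1.473)
t=0.400: state=(2.964, 1.674)
t=0.600: state=(2.770, 1.872)
t=0.800: state=(2.505, 2.039)
t=1.000: state=(2.208, 2.153)
t=1.200: state=(1.919, 2.199)
t=1.400: state=(1.664, 2.179)
t=1.600: state=(1.455, 2.104)
t=1.800: state=(1.295, 1.990)
t=2.000: state=(1.178, 1.854)
t=2.200: state=(1.100, 1.708)
t=2.400: state=(1.054, 1.564)
t=2.600: state=(1.035, 1.426)
t=2.800: state=(1.042, 1.300)
t=3.000: state=(1.071, 1.187)
t=3.200: state=(1.121, 1.089)
t=3.400: state=(1.194, 1.006)
t=3.600: state=(1.288, 0.937)
t=3.800: state=(1.405, 0.884)
t=4.000: state=(1.546, 0.846)
t=4.200: state=(1.709, 0.823)
t=4.400: state=(1.895, 0.817)
t=4.600: state=(2.100, 0.828)
t=4.800: state=(2.319, 0.860)
t=4.840: state=(2.363, 0.869)

(x, y) = (2.363, 0.869)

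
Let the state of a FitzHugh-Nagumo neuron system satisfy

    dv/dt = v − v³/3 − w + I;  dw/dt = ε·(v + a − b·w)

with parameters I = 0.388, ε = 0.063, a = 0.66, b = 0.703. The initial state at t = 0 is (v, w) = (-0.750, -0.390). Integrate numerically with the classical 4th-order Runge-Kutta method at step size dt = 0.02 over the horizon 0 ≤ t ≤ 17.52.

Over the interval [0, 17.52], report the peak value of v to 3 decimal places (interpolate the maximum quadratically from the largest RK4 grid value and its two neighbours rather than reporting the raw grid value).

t=0.000: state=(-0.750, -0.390)
step 1 (dt=0.02): k1=(0.169, 0.012), k2=(0.169, 0.012), k3=(0.169, 0.012), k4=(0.170, 0.012); state += dt/6·(k1+2k2+2k3+k4)
t=0.020: state=(-0.747, -0.390)
t=0.040: state=(-0.743, -0.390)
t=0.060: state=(-0.740, -0.389)
continuing one RK4 step at a time; state shown every 50 steps (Δt=1):
t=1.000: state=(-0.537, -0.373)
t=2.000: state=(-0.132, -0.338)
t=3.000: state=(0.810, -0.265)
t=4.000: state=(1.786, -0.128)
t=5.000: state=(1.897, 0.034)
t=6.000: state=(1.849, 0.189)
t=7.000: state=(1.788, 0.333)
t=8.000: state=(1.724, 0.468)
t=9.000: state=(1.659, 0.592)
t=10.000: state=(1.590, 0.708)
t=11.000: state=(1.518, 0.813)
t=12.000: state=(1.442, 0.910)
t=13.000: state=(1.359, 0.998)
t=14.000: state=(1.266, 1.076)
t=15.000: state=(1.159, 1.145)
t=16.000: state=(1.028, 1.203)
t=17.000: state=(0.849, 1.250)
t=17.520: state=(0.720, 1.269)
largest grid value and its neighbours: v(4.780)=1.89992, v(4.800)=1.89995, v(4.820)=1.89992
parabola through these three points peaks at t≈4.799 with v≈1.89995

max v = 1.900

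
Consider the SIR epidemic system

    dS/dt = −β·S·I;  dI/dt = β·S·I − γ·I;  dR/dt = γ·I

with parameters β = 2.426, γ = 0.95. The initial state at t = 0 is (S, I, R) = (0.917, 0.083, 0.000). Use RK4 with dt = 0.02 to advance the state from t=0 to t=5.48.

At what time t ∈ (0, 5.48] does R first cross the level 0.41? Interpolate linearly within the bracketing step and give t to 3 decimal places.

t = 2.086

t=0.000: state=(0.917, 0.083, 0.000)
step 1 (dt=0.02): k1=(-0.185, 0.106, 0.079), k2=(-0.187, 0.107, 0.080), k3=(-0.187, 0.107, 0.080), k4=(-0.189, 0.108, 0.081); state += dt/6·(k1+2k2+2k3+k4)
t=0.020: state=(0.913, 0.085, 0.002)
t=0.040: state=(0.909, 0.087, 0.003)
t=0.060: state=(0.906, 0.090, 0.005)
continuing one RK4 step at a time; state shown every 10 steps (Δt=0.2):
t=0.200: state=(0.876, 0.106, 0.018)
t=0.400: state=(0.827, 0.133, 0.041)
t=0.600: state=(0.770, 0.162, 0.068)
t=0.800: state=(0.707, 0.191, 0.102)
t=1.000: state=(0.640, 0.219, 0.141)
t=1.200: state=(0.572, 0.243, 0.185)
t=1.400: state=(0.506, 0.261, 0.233)
t=1.600: state=(0.444, 0.272, 0.284)
t=1.800: state=(0.389, 0.275, 0.336)
t=2.000: state=(0.340, 0.272, 0.388)
t=2.080: state=(0.323, 0.268, 0.409)
next step: t=2.100: state=(0.319, 0.267, 0.414) — R has crossed 0.41
linear interpolation between t=2.080 (0.40855) and t=2.100 (0.41364) → t≈2.086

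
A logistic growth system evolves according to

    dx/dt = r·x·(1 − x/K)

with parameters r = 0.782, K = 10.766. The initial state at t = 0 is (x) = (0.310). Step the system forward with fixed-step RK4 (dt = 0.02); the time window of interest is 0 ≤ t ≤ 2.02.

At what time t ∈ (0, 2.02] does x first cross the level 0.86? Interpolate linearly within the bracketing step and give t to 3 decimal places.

t = 1.374

t=0.000: state=(0.310)
step 1 (dt=0.02): k1=(0.235), k2=(0.237), k3=(0.237), k4=(0.239); state += dt/6·(k1+2k2+2k3+k4)
t=0.020: state=(0.315)
t=0.040: state=(0.320)
t=0.060: state=(0.324)
continuing one RK4 step at a time; state shown every 5 steps (Δt=0.1):
t=0.100: state=(0.334)
t=0.200: state=(0.361)
t=0.300: state=(0.389)
t=0.400: state=(0.419)
t=0.500: state=(0.452)
t=0.600: state=(0.487)
t=0.700: state=(0.525)
t=0.800: state=(0.565)
t=0.900: state=(0.609)
t=1.000: state=(0.655)
t=1.100: state=(0.705)
t=1.200: state=(0.758)
t=1.300: state=(0.815)
t=1.360: state=(0.851)
next step: t=1.380: state=(0.864) — x has crossed 0.86
linear interpolation between t=1.360 (0.85143) and t=1.380 (0.86378) → t≈1.374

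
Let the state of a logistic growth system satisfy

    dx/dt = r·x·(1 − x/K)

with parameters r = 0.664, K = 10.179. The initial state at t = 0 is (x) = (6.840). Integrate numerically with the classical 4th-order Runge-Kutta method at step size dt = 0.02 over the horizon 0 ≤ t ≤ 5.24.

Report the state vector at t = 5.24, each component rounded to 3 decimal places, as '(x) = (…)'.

t=0.000: state=(6.840)
step 1 (dt=0.02): k1=(1.490), k2=(1.486), k3=(1.486), k4=(1.483); state += dt/6·(k1+2k2+2k3+k4)
t=0.020: state=(6.870)
t=0.040: state=(6.899)
t=0.060: state=(6.929)
continuing one RK4 step at a time; state shown every 10 steps (Δt=0.2):
t=0.200: state=(7.131)
t=0.400: state=(7.407)
t=0.600: state=(7.666)
t=0.800: state=(7.909)
t=1.000: state=(8.135)
t=1.200: state=(8.343)
t=1.400: state=(8.535)
t=1.600: state=(8.710)
t=1.800: state=(8.869)
t=2.000: state=(9.013)
t=2.200: state=(9.143)
t=2.400: state=(9.260)
t=2.600: state=(9.366)
t=2.800: state=(9.460)
t=3.000: state=(9.543)
t=3.200: state=(9.618)
t=3.400: state=(9.684)
t=3.600: state=(9.743)
t=3.800: state=(9.795)
t=4.000: state=(9.842)
t=4.200: state=(9.882)
t=4.400: state=(9.918)
t=4.600: state=(9.950)
t=4.800: state=(9.978)
t=5.000: state=(10.002)
t=5.200: state=(10.024)
t=5.240: state=(10.028)

(x) = (10.028)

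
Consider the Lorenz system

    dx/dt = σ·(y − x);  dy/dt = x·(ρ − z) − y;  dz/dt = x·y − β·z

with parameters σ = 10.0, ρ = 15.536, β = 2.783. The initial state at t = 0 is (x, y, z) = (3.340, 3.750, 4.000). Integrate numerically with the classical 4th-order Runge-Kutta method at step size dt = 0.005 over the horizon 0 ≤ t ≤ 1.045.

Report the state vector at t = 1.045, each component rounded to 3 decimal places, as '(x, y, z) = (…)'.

t=0.000: state=(3.340, 3.750, 4.000)
step 1 (dt=0.005): k1=(4.100, 34.780, 1.393), k2=(4.867, 34.800, 1.713), k3=(4.848, 34.819, 1.718), k4=(5.599, 34.857, 2.046); state += dt/6·(k1+2k2+2k3+k4)
t=0.005: state=(3.364, 3.924, 4.009)
t=0.010: state=(3.396, 4.099, 4.021)
t=0.015: state=(3.434, 4.274, 4.036)
continuing one RK4 step at a time; state shown every 10 steps (Δt=0.05):
t=0.050: state=(3.880, 5.553, 4.259)
t=0.100: state=(4.967, 7.617, 5.065)
t=0.150: state=(6.499, 9.936, 6.767)
t=0.200: state=(8.330, 12.097, 9.744)
t=0.250: state=(10.094, 13.157, 14.011)
t=0.300: state=(11.145, 12.061, 18.593)
t=0.350: state=(10.874, 8.869, 21.663)
t=0.400: state=(9.283, 5.176, 22.160)
t=0.450: state=(7.054, 2.516, 20.713)
t=0.500: state=(4.947, 1.185, 18.516)
t=0.550: state=(3.353, 0.745, 16.286)
t=0.600: state=(2.317, 0.739, 14.264)
t=0.650: state=(1.729, 0.911, 12.486)
t=0.700: state=(1.459, 1.160, 10.940)
t=0.750: state=(1.405, 1.469, 9.605)
t=0.800: state=(1.509, 1.857, 8.470)
t=0.850: state=(1.750, 2.364, 7.529)
t=0.900: state=(2.129, 3.040, 6.795)
t=0.950: state=(2.671, 3.942, 6.303)
t=1.000: state=(3.414, 5.131, 6.128)
t=1.045: state=(4.291, 6.480, 6.353)

(x, y, z) = (4.291, 6.480, 6.353)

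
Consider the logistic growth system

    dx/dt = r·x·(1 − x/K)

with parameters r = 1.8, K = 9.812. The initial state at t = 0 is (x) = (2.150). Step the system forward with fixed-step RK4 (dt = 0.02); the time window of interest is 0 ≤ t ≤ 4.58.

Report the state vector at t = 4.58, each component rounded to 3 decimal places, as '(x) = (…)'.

(x) = (9.803)

t=0.000: state=(2.150)
step 1 (dt=0.02): k1=(3.022), k2=(3.052), k3=(3.053), k4=(3.083); state += dt/6·(k1+2k2+2k3+k4)
t=0.020: state=(2.211)
t=0.040: state=(2.273)
t=0.060: state=(2.337)
continuing one RK4 step at a time; state shown every 10 steps (Δt=0.2):
t=0.200: state=(2.814)
t=0.400: state=(3.588)
t=0.600: state=(4.439)
t=0.800: state=(5.320)
t=1.000: state=(6.175)
t=1.200: state=(6.954)
t=1.400: state=(7.625)
t=1.600: state=(8.176)
t=1.800: state=(8.610)
t=2.000: state=(8.941)
t=2.200: state=(9.188)
t=2.400: state=(9.368)
t=2.600: state=(9.498)
t=2.800: state=(9.591)
t=3.000: state=(9.657)
t=3.200: state=(9.703)
t=3.400: state=(9.736)
t=3.600: state=(9.759)
t=3.800: state=(9.775)
t=4.000: state=(9.786)
t=4.200: state=(9.794)
t=4.400: state=(9.799)
t=4.580: state=(9.803)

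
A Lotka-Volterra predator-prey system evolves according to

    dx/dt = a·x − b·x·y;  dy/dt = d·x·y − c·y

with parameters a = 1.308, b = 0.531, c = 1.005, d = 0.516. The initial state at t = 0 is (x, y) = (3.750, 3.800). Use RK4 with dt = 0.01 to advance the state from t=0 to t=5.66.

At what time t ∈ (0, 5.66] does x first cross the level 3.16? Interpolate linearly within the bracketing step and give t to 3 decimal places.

t = 0.194

t=0.000: state=(3.750, 3.800)
step 1 (dt=0.01): k1=(-2.662, 3.534), k2=(-2.687, 3.524), k3=(-2.687, 3.524), k4=(-2.712, 3.514); state += dt/6·(k1+2k2+2k3+k4)
t=0.010: state=(3.723, 3.835)
t=0.020: state=(3.696, 3.870)
t=0.030: state=(3.668, 3.905)
t=0.190: state=(3.173, 4.412)
next step: t=0.200: state=(3.141, 4.440) — x has crossed 3.16
linear interpolation between t=0.190 (3.17342) and t=0.200 (3.14052) → t≈0.194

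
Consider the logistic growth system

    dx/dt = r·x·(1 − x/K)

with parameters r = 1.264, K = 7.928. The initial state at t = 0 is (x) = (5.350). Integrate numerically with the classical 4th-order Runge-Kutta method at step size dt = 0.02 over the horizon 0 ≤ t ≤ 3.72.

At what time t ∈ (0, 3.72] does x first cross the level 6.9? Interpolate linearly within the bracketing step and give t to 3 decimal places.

t = 0.929

t=0.000: state=(5.350)
step 1 (dt=0.02): k1=(2.199), k2=(2.189), k3=(2.189), k4=(2.179); state += dt/6·(k1+2k2+2k3+k4)
t=0.020: state=(5.394)
t=0.040: state=(5.437)
t=0.060: state=(5.480)
continuing one RK4 step at a time; state shown every 10 steps (Δt=0.2):
t=0.200: state=(5.769)
t=0.400: state=(6.143)
t=0.600: state=(6.468)
t=0.800: state=(6.746)
t=0.920: state=(6.890)
next step: t=0.940: state=(6.913) — x has crossed 6.9
linear interpolation between t=0.920 (6.89017) and t=0.940 (6.91276) → t≈0.929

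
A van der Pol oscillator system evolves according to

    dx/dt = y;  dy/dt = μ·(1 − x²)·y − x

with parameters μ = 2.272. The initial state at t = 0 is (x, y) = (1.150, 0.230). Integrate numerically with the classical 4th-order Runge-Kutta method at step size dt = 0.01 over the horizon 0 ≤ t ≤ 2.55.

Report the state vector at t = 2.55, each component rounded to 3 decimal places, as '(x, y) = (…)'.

t=0.000: state=(1.150, 0.230)
step 1 (dt=0.01): k1=(0.230, -1.319), k2=(0.223, -1.316), k3=(0.223, -1.316), k4=(0.217, -1.314); state += dt/6·(k1+2k2+2k3+k4)
t=0.010: state=(1.152, 0.217)
t=0.020: state=(1.154, 0.204)
t=0.030: state=(1.156, 0.191)
continuing one RK4 step at a time; state shown every 10 steps (Δt=0.1):
t=0.100: state=(1.167, 0.101)
t=0.200: state=(1.171, -0.019)
t=0.300: state=(1.163, -0.130)
t=0.400: state=(1.145, -0.231)
t=0.500: state=(1.117, -0.327)
t=0.600: state=(1.080, -0.419)
t=0.700: state=(1.033, -0.513)
t=0.800: state=(0.977, -0.612)
t=0.900: state=(0.910, -0.723)
t=1.000: state=(0.832, -0.853)
t=1.100: state=(0.739, -1.013)
t=1.200: state=(0.628, -1.216)
t=1.300: state=(0.493, -1.480)
t=1.400: state=(0.329, -1.832)
t=1.500: state=(0.123, -2.296)
t=1.600: state=(-0.135, -2.879)
t=1.700: state=(-0.454, -3.507)
t=1.800: state=(-0.830, -3.935)
t=1.900: state=(-1.221, -3.775)
t=2.000: state=(-1.560, -2.908)
t=2.100: state=(-1.794, -1.774)
t=2.200: state=(-1.923, -0.867)
t=2.300: state=(-1.979, -0.312)
t=2.400: state=(-1.994, -0.015)
t=2.500: state=(-1.987, 0.137)
t=2.550: state=(-1.979, 0.183)

(x, y) = (-1.979, 0.183)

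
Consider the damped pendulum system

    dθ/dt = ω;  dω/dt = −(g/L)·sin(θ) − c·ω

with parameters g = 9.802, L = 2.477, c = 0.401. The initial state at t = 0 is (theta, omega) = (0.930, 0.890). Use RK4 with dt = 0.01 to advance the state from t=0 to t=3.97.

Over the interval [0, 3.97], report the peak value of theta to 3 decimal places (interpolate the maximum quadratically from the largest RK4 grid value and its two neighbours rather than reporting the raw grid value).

t=0.000: state=(0.930, 0.890)
step 1 (dt=0.01): k1=(0.890, -3.529), k2=(0.872, -3.532), k3=(0.872, -3.532), k4=(0.855, -3.535); state += dt/6·(k1+2k2+2k3+k4)
t=0.010: state=(0.939, 0.855)
t=0.020: state=(0.947, 0.819)
t=0.030: state=(0.955, 0.784)
continuing one RK4 step at a time; state shown every 20 steps (Δt=0.2):
t=0.200: state=(1.037, 0.183)
t=0.400: state=(1.006, -0.484)
t=0.600: state=(0.850, -1.058)
t=0.800: state=(0.593, -1.481)
t=1.000: state=(0.272, -1.685)
t=1.200: state=(-0.064, -1.631)
t=1.400: state=(-0.364, -1.340)
t=1.600: state=(-0.589, -0.882)
t=1.800: state=(-0.712, -0.348)
t=2.000: state=(-0.728, 0.185)
t=2.200: state=(-0.642, 0.656)
t=2.400: state=(-0.473, 1.011)
t=2.600: state=(-0.249, 1.202)
t=2.800: state=(-0.005, 1.204)
t=3.000: state=(0.221, 1.026)
t=3.200: state=(0.396, 0.712)
t=3.400: state=(0.501, 0.322)
t=3.600: state=(0.525, -0.080)
t=3.800: state=(0.471, -0.441)
t=3.970: state=(0.375, -0.680)
largest grid value and its neighbours: theta(0.240)=1.04173, theta(0.250)=1.04200, theta(0.260)=1.04194
parabola through these three points peaks at t≈0.253 with theta≈1.04202

max theta = 1.042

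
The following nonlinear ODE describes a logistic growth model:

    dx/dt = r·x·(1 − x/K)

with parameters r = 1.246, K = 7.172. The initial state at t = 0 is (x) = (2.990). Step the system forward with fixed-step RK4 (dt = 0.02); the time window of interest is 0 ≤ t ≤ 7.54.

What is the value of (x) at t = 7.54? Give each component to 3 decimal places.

t=0.000: state=(2.990)
step 1 (dt=0.02): k1=(2.172), k2=(2.177), k3=(2.177), k4=(2.181); state += dt/6·(k1+2k2+2k3+k4)
t=0.020: state=(3.034)
t=0.040: state=(3.077)
t=0.060: state=(3.121)
continuing one RK4 step at a time; state shown every 25 steps (Δt=0.5):
t=0.500: state=(4.098)
t=1.000: state=(5.114)
t=1.500: state=(5.899)
t=2.000: state=(6.428)
t=2.500: state=(6.753)
t=3.000: state=(6.941)
t=3.500: state=(7.046)
t=4.000: state=(7.104)
t=4.500: state=(7.135)
t=5.000: state=(7.152)
t=5.500: state=(7.161)
t=6.000: state=(7.166)
t=6.500: state=(7.169)
t=7.000: state=(7.170)
t=7.500: state=(7.171)
t=7.540: state=(7.171)

(x) = (7.171)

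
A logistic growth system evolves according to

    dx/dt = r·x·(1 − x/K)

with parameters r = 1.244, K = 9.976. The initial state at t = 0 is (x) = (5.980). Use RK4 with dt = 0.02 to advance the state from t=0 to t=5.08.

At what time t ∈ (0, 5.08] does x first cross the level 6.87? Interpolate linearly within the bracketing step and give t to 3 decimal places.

t=0.000: state=(5.980)
step 1 (dt=0.02): k1=(2.980), k2=(2.972), k3=(2.972), k4=(2.965); state += dt/6·(k1+2k2+2k3+k4)
t=0.020: state=(6.039)
t=0.040: state=(6.099)
t=0.060: state=(6.157)
continuing one RK4 step at a time; state shown every 10 steps (Δt=0.2):
t=0.200: state=(6.559)
t=0.300: state=(6.832)
next step: t=0.320: state=(6.886) — x has crossed 6.87
linear interpolation between t=0.300 (6.83244) and t=0.320 (6.88576) → t≈0.314

t = 0.314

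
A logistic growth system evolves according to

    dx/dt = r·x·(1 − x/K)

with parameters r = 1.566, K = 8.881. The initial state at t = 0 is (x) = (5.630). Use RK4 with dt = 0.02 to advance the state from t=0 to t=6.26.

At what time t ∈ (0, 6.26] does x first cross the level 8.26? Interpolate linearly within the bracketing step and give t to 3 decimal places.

t=0.000: state=(5.630)
step 1 (dt=0.02): k1=(3.227), k2=(3.214), k3=(3.214), k4=(3.200); state += dt/6·(k1+2k2+2k3+k4)
t=0.020: state=(5.694)
t=0.040: state=(5.758)
t=0.060: state=(5.821)
continuing one RK4 step at a time; state shown every 25 steps (Δt=0.5):
t=0.500: state=(7.027)
t=1.000: state=(7.925)
t=1.300: state=(8.258)
next step: t=1.320: state=(8.276) — x has crossed 8.26
linear interpolation between t=1.300 (8.25832) and t=1.320 (8.27621) → t≈1.302

t = 1.302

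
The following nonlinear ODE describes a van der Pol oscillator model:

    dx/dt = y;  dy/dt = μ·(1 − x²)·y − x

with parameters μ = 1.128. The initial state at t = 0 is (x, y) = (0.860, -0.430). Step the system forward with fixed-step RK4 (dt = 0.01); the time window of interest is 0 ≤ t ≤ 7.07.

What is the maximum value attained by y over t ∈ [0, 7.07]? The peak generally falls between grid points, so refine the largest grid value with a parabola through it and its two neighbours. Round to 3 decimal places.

max y = 2.790

t=0.000: state=(0.860, -0.430)
step 1 (dt=0.01): k1=(-0.430, -0.986), k2=(-0.435, -0.987), k3=(-0.435, -0.987), k4=(-0.440, -0.989); state += dt/6·(k1+2k2+2k3+k4)
t=0.010: state=(0.856, -0.440)
t=0.020: state=(0.851, -0.450)
t=0.030: state=(0.847, -0.460)
continuing one RK4 step at a time; state shown every 25 steps (Δt=0.25):
t=0.250: state=(0.721, -0.688)
t=0.500: state=(0.513, -0.988)
t=0.750: state=(0.220, -1.365)
t=1.000: state=(-0.176, -1.814)
t=1.250: state=(-0.679, -2.160)
t=1.500: state=(-1.211, -1.973)
t=1.750: state=(-1.611, -1.164)
t=2.000: state=(-1.793, -0.343)
t=2.250: state=(-1.810, 0.154)
t=2.500: state=(-1.736, 0.418)
t=2.750: state=(-1.610, 0.581)
t=3.000: state=(-1.447, 0.719)
t=3.250: state=(-1.249, 0.873)
t=3.500: state=(-1.006, 1.080)
t=3.750: state=(-0.701, 1.386)
t=4.000: state=(-0.300, 1.846)
t=4.250: state=(0.235, 2.446)
t=4.500: state=(0.903, 2.787)
t=4.750: state=(1.539, 2.103)
t=5.000: state=(1.905, 0.849)
t=5.250: state=(2.004, 0.041)
t=5.500: state=(1.963, -0.321)
t=5.750: state=(1.859, -0.490)
t=6.000: state=(1.723, -0.598)
t=6.250: state=(1.561, -0.699)
t=6.500: state=(1.372, -0.820)
t=6.750: state=(1.148, -0.986)
t=7.000: state=(0.872, -1.231)
t=7.070: state=(0.783, -1.321)
largest grid value and its neighbours: y(4.470)=2.78891, y(4.480)=2.79018, y(4.490)=2.78969
parabola through these three points peaks at t≈4.482 with y≈2.79022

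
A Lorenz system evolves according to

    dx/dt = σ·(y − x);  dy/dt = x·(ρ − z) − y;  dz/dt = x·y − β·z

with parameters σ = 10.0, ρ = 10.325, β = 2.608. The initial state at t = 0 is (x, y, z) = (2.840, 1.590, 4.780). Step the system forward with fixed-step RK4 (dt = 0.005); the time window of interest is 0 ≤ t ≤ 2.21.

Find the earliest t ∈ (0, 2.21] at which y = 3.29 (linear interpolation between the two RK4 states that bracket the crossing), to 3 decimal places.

t=0.000: state=(2.840, 1.590, 4.780)
step 1 (dt=0.005): k1=(-12.500, 14.158, -7.951), k2=(-11.834, 14.005, -7.849), k3=(-11.854, 14.014, -7.848), k4=(-11.207, 13.868, -7.748); state += dt/6·(k1+2k2+2k3+k4)
t=0.005: state=(2.781, 1.660, 4.741)
t=0.010: state=(2.728, 1.729, 4.703)
t=0.015: state=(2.681, 1.796, 4.665)
continuing one RK4 step at a time; state shown every 20 steps (Δt=0.1):
t=0.100: state=(2.525, 2.865, 4.188)
t=0.130: state=(2.666, 3.254, 4.102)
next step: t=0.135: state=(2.696, 3.321, 4.093) — y has crossed 3.29
linear interpolation between t=0.130 (3.25375) and t=0.135 (3.32080) → t≈0.133

t = 0.133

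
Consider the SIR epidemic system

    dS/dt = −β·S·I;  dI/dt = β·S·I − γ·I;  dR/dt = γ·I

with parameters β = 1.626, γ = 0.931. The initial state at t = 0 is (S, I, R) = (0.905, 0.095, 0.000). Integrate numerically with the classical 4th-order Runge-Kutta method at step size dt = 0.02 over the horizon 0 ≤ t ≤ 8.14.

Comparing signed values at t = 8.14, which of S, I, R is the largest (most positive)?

largest component: R

t=0.000: state=(0.905, 0.095, 0.000)
step 1 (dt=0.02): k1=(-0.140, 0.051, 0.088), k2=(-0.140, 0.051, 0.089), k3=(-0.140, 0.051, 0.089), k4=(-0.141, 0.051, 0.089); state += dt/6·(k1+2k2+2k3+k4)
t=0.020: state=(0.902, 0.096, 0.002)
t=0.040: state=(0.899, 0.097, 0.004)
t=0.060: state=(0.897, 0.098, 0.005)
continuing one RK4 step at a time; state shown every 25 steps (Δt=0.5):
t=0.500: state=(0.829, 0.121, 0.050)
t=1.000: state=(0.744, 0.144, 0.112)
t=1.500: state=(0.657, 0.160, 0.183)
t=2.000: state=(0.576, 0.165, 0.259)
t=2.500: state=(0.504, 0.161, 0.335)
t=3.000: state=(0.444, 0.148, 0.407)
t=3.500: state=(0.396, 0.131, 0.473)
t=4.000: state=(0.359, 0.112, 0.529)
t=4.500: state=(0.331, 0.093, 0.577)
t=5.000: state=(0.309, 0.076, 0.616)
t=5.500: state=(0.292, 0.060, 0.647)
t=6.000: state=(0.280, 0.048, 0.672)
t=6.500: state=(0.270, 0.038, 0.692)
t=7.000: state=(0.263, 0.029, 0.708)
t=7.500: state=(0.257, 0.023, 0.720)
t=8.000: state=(0.253, 0.018, 0.729)
t=8.140: state=(0.252, 0.016, 0.731)
compare at T: S=0.252, I=0.016, R=0.731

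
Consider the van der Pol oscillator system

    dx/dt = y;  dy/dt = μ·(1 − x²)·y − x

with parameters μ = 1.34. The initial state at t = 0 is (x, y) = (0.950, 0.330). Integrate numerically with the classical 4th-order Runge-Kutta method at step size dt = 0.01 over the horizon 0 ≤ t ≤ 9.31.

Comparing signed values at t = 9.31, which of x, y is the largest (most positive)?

largest component: y

t=0.000: state=(0.950, 0.330)
step 1 (dt=0.01): k1=(0.330, -0.907), k2=(0.325, -0.910), k3=(0.325, -0.910), k4=(0.321, -0.914); state += dt/6·(k1+2k2+2k3+k4)
t=0.010: state=(0.953, 0.321)
t=0.020: state=(0.956, 0.312)
t=0.030: state=(0.959, 0.302)
continuing one RK4 step at a time; state shown every 50 steps (Δt=0.5):
t=0.500: state=(0.993, -0.163)
t=1.000: state=(0.786, -0.675)
t=1.500: state=(0.279, -1.429)
t=2.000: state=(-0.720, -2.506)
t=2.500: state=(-1.738, -1.043)
t=3.000: state=(-1.860, 0.247)
t=3.500: state=(-1.649, 0.544)
t=4.000: state=(-1.326, 0.763)
t=4.500: state=(-0.854, 1.185)
t=5.000: state=(-0.034, 2.250)
t=5.500: state=(1.359, 2.676)
t=6.000: state=(2.007, 0.160)
t=6.500: state=(1.898, -0.420)
t=7.000: state=(1.646, -0.582)
t=7.500: state=(1.308, -0.787)
t=8.000: state=(0.821, -1.228)
t=8.500: state=(-0.033, -2.346)
t=9.000: state=(-1.439, -2.538)
t=9.310: state=(-1.941, -0.738)
compare at T: x=-1.941, y=-0.738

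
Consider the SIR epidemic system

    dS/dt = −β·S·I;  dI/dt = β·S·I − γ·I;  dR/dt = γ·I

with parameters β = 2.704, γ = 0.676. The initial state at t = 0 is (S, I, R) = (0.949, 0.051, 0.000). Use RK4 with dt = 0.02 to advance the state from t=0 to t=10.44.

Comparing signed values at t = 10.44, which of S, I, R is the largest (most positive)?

largest component: R

t=0.000: state=(0.949, 0.051, 0.000)
step 1 (dt=0.02): k1=(-0.131, 0.096, 0.034), k2=(-0.133, 0.098, 0.035), k3=(-0.133, 0.098, 0.035), k4=(-0.136, 0.100, 0.036); state += dt/6·(k1+2k2+2k3+k4)
t=0.020: state=(0.946, 0.053, 0.001)
t=0.040: state=(0.944, 0.055, 0.001)
t=0.060: state=(0.941, 0.057, 0.002)
continuing one RK4 step at a time; state shown every 25 steps (Δt=0.5):
t=0.500: state=(0.848, 0.124, 0.028)
t=1.000: state=(0.663, 0.247, 0.090)
t=1.500: state=(0.435, 0.370, 0.195)
t=2.000: state=(0.253, 0.416, 0.331)
t=2.500: state=(0.146, 0.386, 0.468)
t=3.000: state=(0.090, 0.322, 0.588)
t=3.500: state=(0.061, 0.254, 0.685)
t=4.000: state=(0.045, 0.194, 0.760)
t=4.500: state=(0.036, 0.146, 0.818)
t=5.000: state=(0.030, 0.109, 0.861)
t=5.500: state=(0.027, 0.081, 0.892)
t=6.000: state=(0.024, 0.060, 0.916)
t=6.500: state=(0.023, 0.044, 0.933)
t=7.000: state=(0.022, 0.032, 0.946)
t=7.500: state=(0.021, 0.024, 0.956)
t=8.000: state=(0.020, 0.017, 0.962)
t=8.500: state=(0.020, 0.013, 0.967)
t=9.000: state=(0.020, 0.009, 0.971)
t=9.500: state=(0.019, 0.007, 0.974)
t=10.000: state=(0.019, 0.005, 0.976)
t=10.440: state=(0.019, 0.004, 0.977)
compare at T: S=0.019, I=0.004, R=0.977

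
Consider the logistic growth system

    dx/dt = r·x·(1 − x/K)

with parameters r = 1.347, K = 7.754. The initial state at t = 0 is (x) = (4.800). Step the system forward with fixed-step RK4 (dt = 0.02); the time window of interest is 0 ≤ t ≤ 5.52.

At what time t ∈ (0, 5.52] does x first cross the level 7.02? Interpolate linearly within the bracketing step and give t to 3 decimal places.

t=0.000: state=(4.800)
step 1 (dt=0.02): k1=(2.463), k2=(2.455), k3=(2.455), k4=(2.447); state += dt/6·(k1+2k2+2k3+k4)
t=0.020: state=(4.849)
t=0.040: state=(4.898)
t=0.060: state=(4.946)
continuing one RK4 step at a time; state shown every 10 steps (Δt=0.2):
t=0.200: state=(5.275)
t=0.400: state=(5.705)
t=0.600: state=(6.085)
t=0.800: state=(6.411)
t=1.000: state=(6.684)
t=1.200: state=(6.909)
t=1.300: state=(7.006)
next step: t=1.320: state=(7.024) — x has crossed 7.02
linear interpolation between t=1.300 (7.00562) and t=1.320 (7.02364) → t≈1.316

t = 1.316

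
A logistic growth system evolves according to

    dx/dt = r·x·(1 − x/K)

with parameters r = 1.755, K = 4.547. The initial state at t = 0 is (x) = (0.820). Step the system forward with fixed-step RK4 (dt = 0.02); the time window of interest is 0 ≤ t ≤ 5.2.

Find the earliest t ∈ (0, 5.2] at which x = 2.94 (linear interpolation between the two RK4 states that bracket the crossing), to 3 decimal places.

t = 1.207

t=0.000: state=(0.820)
step 1 (dt=0.02): k1=(1.180), k2=(1.193), k3=(1.193), k4=(1.206); state += dt/6·(k1+2k2+2k3+k4)
t=0.020: state=(0.844)
t=0.040: state=(0.868)
t=0.060: state=(0.893)
continuing one RK4 step at a time; state shown every 10 steps (Δt=0.2):
t=0.200: state=(1.083)
t=0.400: state=(1.398)
t=0.600: state=(1.758)
t=0.800: state=(2.149)
t=1.000: state=(2.546)
t=1.200: state=(2.927)
next step: t=1.220: state=(2.964) — x has crossed 2.94
linear interpolation between t=1.200 (2.92741) and t=1.220 (2.96382) → t≈1.207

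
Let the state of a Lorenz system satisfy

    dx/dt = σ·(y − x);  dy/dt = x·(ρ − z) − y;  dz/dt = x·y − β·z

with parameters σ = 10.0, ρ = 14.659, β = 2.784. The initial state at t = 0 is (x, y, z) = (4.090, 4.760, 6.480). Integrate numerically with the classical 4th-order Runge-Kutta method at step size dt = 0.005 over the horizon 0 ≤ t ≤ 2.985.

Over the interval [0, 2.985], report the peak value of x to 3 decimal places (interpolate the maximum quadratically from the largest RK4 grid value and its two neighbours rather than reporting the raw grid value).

max x = 9.605

t=0.000: state=(4.090, 4.760, 6.480)
step 1 (dt=0.005): k1=(6.700, 28.692, 1.428), k2=(7.250, 28.743, 1.792), k3=(7.237, 28.750, 1.797), k4=(7.776, 28.807, 2.168); state += dt/6·(k1+2k2+2k3+k4)
t=0.005: state=(4.126, 4.904, 6.489)
t=0.010: state=(4.168, 5.048, 6.502)
t=0.015: state=(4.214, 5.193, 6.518)
continuing one RK4 step at a time; state shown every 20 steps (Δt=0.1):
t=0.100: state=(5.617, 7.813, 7.570)
t=0.200: state=(8.083, 10.513, 11.405)
t=0.300: state=(9.601, 9.766, 16.965)
t=0.400: state=(8.200, 5.570, 18.961)
t=0.500: state=(5.386, 2.833, 16.699)
t=0.600: state=(3.513, 2.340, 13.564)
t=0.700: state=(2.924, 2.842, 10.959)
t=0.800: state=(3.239, 3.921, 9.186)
t=0.900: state=(4.268, 5.642, 8.513)
t=1.000: state=(5.955, 7.900, 9.502)
t=1.100: state=(7.885, 9.565, 12.650)
t=1.200: state=(8.757, 8.601, 16.487)
t=1.300: state=(7.585, 5.644, 17.634)
t=1.400: state=(5.542, 3.681, 15.914)
t=1.500: state=(4.164, 3.304, 13.448)
t=1.600: state=(3.784, 3.843, 11.377)
t=1.700: state=(4.211, 4.981, 10.130)
t=1.800: state=(5.276, 6.601, 10.071)
t=1.900: state=(6.735, 8.218, 11.579)
t=2.000: state=(7.921, 8.626, 14.332)
t=2.100: state=(7.891, 7.120, 16.434)
t=2.200: state=(6.640, 5.124, 16.301)
t=2.300: state=(5.253, 4.128, 14.661)
t=2.400: state=(4.513, 4.164, 12.807)
t=2.500: state=(4.525, 4.874, 11.443)
t=2.600: state=(5.155, 6.034, 10.957)
t=2.700: state=(6.192, 7.319, 11.634)
t=2.800: state=(7.215, 8.016, 13.394)
t=2.900: state=(7.577, 7.437, 15.249)
t=2.985: state=(7.114, 6.232, 15.860)
largest grid value and its neighbours: x(0.300)=9.60090, x(0.305)=9.60493, x(0.310)=9.60048
parabola through these three points peaks at t≈0.305 with x≈9.60493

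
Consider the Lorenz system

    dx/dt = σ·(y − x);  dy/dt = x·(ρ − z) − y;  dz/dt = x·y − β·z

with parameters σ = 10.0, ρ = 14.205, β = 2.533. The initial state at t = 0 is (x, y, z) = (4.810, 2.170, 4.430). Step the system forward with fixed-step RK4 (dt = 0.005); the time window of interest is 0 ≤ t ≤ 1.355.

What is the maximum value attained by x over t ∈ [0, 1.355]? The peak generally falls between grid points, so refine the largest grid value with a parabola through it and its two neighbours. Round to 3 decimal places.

max x = 9.887

t=0.000: state=(4.810, 2.170, 4.430)
step 1 (dt=0.005): k1=(-26.400, 44.848, -0.783), k2=(-24.619, 44.100, -0.390), k3=(-24.682, 44.141, -0.391), k4=(-22.959, 43.430, -0.012); state += dt/6·(k1+2k2+2k3+k4)
t=0.005: state=(4.687, 2.391, 4.428)
t=0.010: state=(4.580, 2.605, 4.430)
t=0.015: state=(4.489, 2.813, 4.435)
continuing one RK4 step at a time; state shown every 10 steps (Δt=0.05):
t=0.050: state=(4.207, 4.153, 4.563)
t=0.100: state=(4.568, 5.941, 5.054)
t=0.150: state=(5.495, 7.766, 6.073)
t=0.200: state=(6.776, 9.558, 7.862)
t=0.250: state=(8.185, 10.922, 10.566)
t=0.300: state=(9.371, 11.218, 13.949)
t=0.350: state=(9.885, 9.987, 17.173)
t=0.400: state=(9.431, 7.552, 19.162)
t=0.450: state=(8.121, 4.930, 19.457)
t=0.500: state=(6.419, 2.969, 18.470)
t=0.550: state=(4.800, 1.862, 16.892)
t=0.600: state=(3.529, 1.395, 15.191)
t=0.650: state=(2.660, 1.297, 13.574)
t=0.700: state=(2.139, 1.391, 12.107)
t=0.750: state=(1.885, 1.591, 10.806)
t=0.800: state=(1.826, 1.871, 9.670)
t=0.850: state=(1.919, 2.237, 8.699)
t=0.900: state=(2.141, 2.713, 7.899)
t=0.950: state=(2.492, 3.327, 7.287)
t=1.000: state=(2.982, 4.115, 6.898)
t=1.050: state=(3.631, 5.102, 6.793)
t=1.100: state=(4.457, 6.290, 7.068)
t=1.150: state=(5.459, 7.618, 7.852)
t=1.200: state=(6.590, 8.912, 9.272)
t=1.250: state=(7.721, 9.843, 11.353)
t=1.300: state=(8.620, 9.996, 13.860)
t=1.350: state=(9.008, 9.121, 16.224)
t=1.355: state=(9.010, 8.980, 16.425)
largest grid value and its neighbours: x(0.350)=9.88545, x(0.355)=9.88545, x(0.360)=9.87526
parabola through these three points peaks at t≈0.353 with x≈9.88672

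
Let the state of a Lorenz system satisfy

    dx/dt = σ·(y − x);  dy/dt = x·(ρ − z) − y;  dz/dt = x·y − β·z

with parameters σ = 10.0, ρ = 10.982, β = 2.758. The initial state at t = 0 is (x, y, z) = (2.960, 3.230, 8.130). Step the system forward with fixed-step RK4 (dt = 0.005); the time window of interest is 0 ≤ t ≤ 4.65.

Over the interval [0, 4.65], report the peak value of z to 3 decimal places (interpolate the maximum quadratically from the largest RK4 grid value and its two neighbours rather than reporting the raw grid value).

max z = 12.224

t=0.000: state=(2.960, 3.230, 8.130)
step 1 (dt=0.005): k1=(2.700, 5.212, -12.862), k2=(2.763, 5.314, -12.713), k3=(2.764, 5.313, -12.712), k4=(2.827, 5.414, -12.563); state += dt/6·(k1+2k2+2k3+k4)
t=0.005: state=(2.974, 3.257, 8.066)
t=0.010: state=(2.988, 3.284, 8.004)
t=0.015: state=(3.003, 3.313, 7.944)
continuing one RK4 step at a time; state shown every 40 steps (Δt=0.2):
t=0.200: state=(4.106, 4.994, 6.894)
t=0.400: state=(6.161, 7.084, 9.040)
t=0.600: state=(6.551, 5.912, 12.122)
t=0.800: state=(4.729, 3.929, 11.022)
t=1.000: state=(4.007, 4.075, 8.838)
t=1.200: state=(4.774, 5.394, 8.265)
t=1.400: state=(5.977, 6.382, 9.868)
t=1.600: state=(5.897, 5.446, 11.297)
t=1.800: state=(4.851, 4.434, 10.441)
t=2.000: state=(4.552, 4.669, 9.175)
t=2.200: state=(5.143, 5.541, 9.103)
t=2.400: state=(5.758, 5.881, 10.192)
t=2.600: state=(5.521, 5.218, 10.748)
t=2.800: state=(4.941, 4.747, 10.099)
t=3.000: state=(4.884, 5.010, 9.431)
t=3.200: state=(5.296, 5.524, 9.586)
t=3.400: state=(5.563, 5.565, 10.243)
t=3.600: state=(5.332, 5.145, 10.395)
t=3.800: state=(5.031, 4.956, 9.947)
t=4.000: state=(5.076, 5.182, 9.635)
t=4.200: state=(5.335, 5.450, 9.837)
t=4.400: state=(5.424, 5.388, 10.195)
t=4.600: state=(5.250, 5.143, 10.184)
t=4.650: state=(5.199, 5.103, 10.122)
largest grid value and its neighbours: z(0.635)=12.22268, z(0.640)=12.22365, z(0.645)=12.22142
parabola through these three points peaks at t≈0.639 with z≈12.22372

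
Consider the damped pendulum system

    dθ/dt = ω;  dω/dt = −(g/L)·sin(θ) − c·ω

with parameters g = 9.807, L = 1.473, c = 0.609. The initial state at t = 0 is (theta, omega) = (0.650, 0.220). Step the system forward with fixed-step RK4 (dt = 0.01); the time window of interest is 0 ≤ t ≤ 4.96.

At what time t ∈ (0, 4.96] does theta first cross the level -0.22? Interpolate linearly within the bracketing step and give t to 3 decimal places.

t = 0.909

t=0.000: state=(0.650, 0.220)
step 1 (dt=0.01): k1=(0.220, -4.163), k2=(0.199, -4.156), k3=(0.199, -4.156), k4=(0.178, -4.148); state += dt/6·(k1+2k2+2k3+k4)
t=0.010: state=(0.652, 0.178)
t=0.020: state=(0.654, 0.137)
t=0.030: state=(0.655, 0.096)
continuing one RK4 step at a time; state shown every 20 steps (Δt=0.2):
t=0.200: state=(0.614, -0.558)
t=0.400: state=(0.440, -1.133)
t=0.600: state=(0.182, -1.388)
t=0.800: state=(-0.090, -1.280)
t=0.900: state=(-0.210, -1.107)
next step: t=0.910: state=(-0.221, -1.086) — theta has crossed -0.22
linear interpolation between t=0.900 (-0.21027) and t=0.910 (-0.22123) → t≈0.909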